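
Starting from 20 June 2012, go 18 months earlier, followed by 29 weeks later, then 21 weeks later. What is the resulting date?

Subtracting 18 months from June 20, 2012:
month 6 − 18 = -12, which is month 12 of year 2010 → December 2010.
Day 20 is valid in December, giving December 20, 2010.
Adding 29 weeks (= 203 days) from December 20, 2010:
December has 31 days, so 31 − 20 = 11 days remain after December 20, 2010; 203 − 11 = 192 left.
January 2011 has 31 days: 192 − 31 = 161 left.
February 2011 has 28 days (2011 is not a leap year): 161 − 28 = 133 left.
March 2011 has 31 days: 133 − 31 = 102 left.
April 2011 has 30 days: 102 − 30 = 72 left.
May 2011 has 31 days: 72 − 31 = 41 left.
June 2011 has 30 days: 41 − 30 = 11 left.
11 days into July 2011 → July 11, 2011.
Advancing 21 weeks (= 147 days) from July 11, 2011:
July has 31 days, so 31 − 11 = 20 days remain after July 11, 2011; 147 − 20 = 127 left.
August 2011 has 31 days: 127 − 31 = 96 left.
September 2011 has 30 days: 96 − 30 = 66 left.
October 2011 has 31 days: 66 − 31 = 35 left.
November 2011 has 30 days: 35 − 30 = 5 left.
5 days into December 2011 → December 5, 2011.

December 5, 2011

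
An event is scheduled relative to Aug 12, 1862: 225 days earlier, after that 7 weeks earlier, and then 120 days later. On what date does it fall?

Subtracting 225 days from August 12, 1862:
Going back 12 days from August 12, 1862 reaches the end of the previous month; 225 − 12 = 213 left.
July 1862 has 31 days: 213 − 31 = 182 left.
June 1862 has 30 days: 182 − 30 = 152 left.
May 1862 has 31 days: 152 − 31 = 121 left.
April 1862 has 30 days: 121 − 30 = 91 left.
March 1862 has 31 days: 91 − 31 = 60 left.
February 1862 has 28 days (1862 is not a leap year): 60 − 28 = 32 left.
January 1862 has 31 days: 32 − 31 = 1 left.
December 1861 has 31 days; 31 − 1 = 30 → December 30, 1861.
Going back 7 weeks (= 49 days) from December 30, 1861:
Going back 30 days from December 30, 1861 reaches the end of the previous month; 49 − 30 = 19 left.
November 1861 has 30 days; 30 − 19 = 11 → November 11, 1861.
Advancing 120 days from November 11, 1861:
November has 30 days, so 30 − 11 = 19 days remain after November 11, 1861; 120 − 19 = 101 left.
December 1861 has 31 days: 101 − 31 = 70 left.
January 1862 has 31 days: 70 − 31 = 39 left.
February 1862 has 28 days (1862 is not a leap year): 39 − 28 = 11 left.
11 days into March 1862 → March 11, 1862.

March 11, 1862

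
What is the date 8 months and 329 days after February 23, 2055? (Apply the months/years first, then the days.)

September 16, 2056

Adding 8 months and 329 days from February 23, 2055: first the month/year part, then the days.
month 2 + 8 = 10 → October 2055.
Day 23 is valid in October, giving October 23, 2055.
Now add 329 days from October 23, 2055.
October has 31 days, so 31 − 23 = 8 days remain after October 23, 2055; 329 − 8 = 321 left.
November 2055 has 30 days: 321 − 30 = 291 left.
December 2055 has 31 days: 291 − 31 = 260 left.
January 2056 has 31 days: 260 − 31 = 229 left.
February 2056 has 29 days (2056 is a leap year): 229 − 29 = 200 left.
March 2056 has 31 days: 200 − 31 = 169 left.
April 2056 has 30 days: 169 − 30 = 139 left.
May 2056 has 31 days: 139 − 31 = 108 left.
June 2056 has 30 days: 108 − 30 = 78 left.
July 2056 has 31 days: 78 − 31 = 47 left.
August 2056 has 31 days: 47 − 31 = 16 left.
16 days into September 2056 → September 16, 2056.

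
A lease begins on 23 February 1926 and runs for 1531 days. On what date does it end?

May 4, 1930

Adding 1531 days from February 23, 1926.
February has 28 days, so 28 − 23 = 5 days remain after February 23, 1926; 1531 − 5 = 1526 left.
March 1926 has 31 days: 1526 − 31 = 1495 left.
April 1926 has 30 days: 1495 − 30 = 1465 left.
May 1926 has 31 days: 1465 − 31 = 1434 left.
June 1926 has 30 days: 1434 − 30 = 1404 left.
July 1926 has 31 days: 1404 − 31 = 1373 left.
August 1926 has 31 days: 1373 − 31 = 1342 left.
September 1926 has 30 days: 1342 − 30 = 1312 left.
October 1926 has 31 days: 1312 − 31 = 1281 left.
November 1926 has 30 days: 1281 − 30 = 1251 left.
December 1926 has 31 days: 1251 − 31 = 1220 left.
January 1927 has 31 days: 1220 − 31 = 1189 left.
February 1927 has 28 days (1927 is not a leap year): 1189 − 28 = 1161 left.
March 1927 has 31 days: 1161 − 31 = 1130 left.
April 1927 has 30 days: 1130 − 30 = 1100 left.
May 1927 has 31 days: 1100 − 31 = 1069 left.
June 1927 has 30 days: 1069 − 30 = 1039 left.
July 1927 has 31 days: 1039 − 31 = 1008 left.
August 1927 has 31 days: 1008 − 31 = 977 left.
September 1927 has 30 days: 977 − 30 = 947 left.
October 1927 has 31 days: 947 − 31 = 916 left.
November 1927 has 30 days: 916 − 30 = 886 left.
December 1927 has 31 days: 886 − 31 = 855 left.
January 1928 has 31 days: 855 − 31 = 824 left.
February 1928 has 29 days (1928 is a leap year): 824 − 29 = 795 left.
March 1928 has 31 days: 795 − 31 = 764 left.
April 1928 has 30 days: 764 − 30 = 734 left.
May 1928 has 31 days: 734 − 31 = 703 left.
June 1928 has 30 days: 703 − 30 = 673 left.
July 1928 has 31 days: 673 − 31 = 642 left.
August 1928 has 31 days: 642 − 31 = 611 left.
September 1928 has 30 days: 611 − 30 = 581 left.
October 1928 has 31 days: 581 − 31 = 550 left.
November 1928 has 30 days: 550 − 30 = 520 left.
December 1928 has 31 days: 520 − 31 = 489 left.
January 1929 has 31 days: 489 − 31 = 458 left.
February 1929 has 28 days (1929 is not a leap year): 458 − 28 = 430 left.
March 1929 has 31 days: 430 − 31 = 399 left.
April 1929 has 30 days: 399 − 30 = 369 left.
May 1929 has 31 days: 369 − 31 = 338 left.
June 1929 has 30 days: 338 − 30 = 308 left.
July 1929 has 31 days: 308 − 31 = 277 left.
August 1929 has 31 days: 277 − 31 = 246 left.
September 1929 has 30 days: 246 − 30 = 216 left.
October 1929 has 31 days: 216 − 31 = 185 left.
November 1929 has 30 days: 185 − 30 = 155 left.
December 1929 has 31 days: 155 − 31 = 124 left.
January 1930 has 31 days: 124 − 31 = 93 left.
February 1930 has 28 days (1930 is not a leap year): 93 − 28 = 65 left.
March 1930 has 31 days: 65 − 31 = 34 left.
April 1930 has 30 days: 34 − 30 = 4 left.
4 days into May 1930 → May 4, 1930.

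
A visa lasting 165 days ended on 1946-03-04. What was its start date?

Counting back 165 days from March 4, 1946.
Going back 4 days from March 4, 1946 reaches the end of the previous month; 165 − 4 = 161 left.
February 1946 has 28 days (1946 is not a leap year): 161 − 28 = 133 left.
January 1946 has 31 days: 133 − 31 = 102 left.
December 1945 has 31 days: 102 − 31 = 71 left.
November 1945 has 30 days: 71 − 30 = 41 left.
October 1945 has 31 days: 41 − 31 = 10 left.
September 1945 has 30 days; 30 − 10 = 20 → September 20, 1945.

September 20, 1945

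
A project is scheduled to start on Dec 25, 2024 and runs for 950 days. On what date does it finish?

August 2, 2027

Adding 950 days from December 25, 2024.
December has 31 days, so 31 − 25 = 6 days remain after December 25, 2024; 950 − 6 = 944 left.
January 2025 has 31 days: 944 − 31 = 913 left.
February 2025 has 28 days (2025 is not a leap year): 913 − 28 = 885 left.
March 2025 has 31 days: 885 − 31 = 854 left.
April 2025 has 30 days: 854 − 30 = 824 left.
May 2025 has 31 days: 824 − 31 = 793 left.
June 2025 has 30 days: 793 − 30 = 763 left.
July 2025 has 31 days: 763 − 31 = 732 left.
August 2025 has 31 days: 732 − 31 = 701 left.
September 2025 has 30 days: 701 − 30 = 671 left.
October 2025 has 31 days: 671 − 31 = 640 left.
November 2025 has 30 days: 640 − 30 = 610 left.
December 2025 has 31 days: 610 − 31 = 579 left.
January 2026 has 31 days: 579 − 31 = 548 left.
February 2026 has 28 days (2026 is not a leap year): 548 − 28 = 520 left.
March 2026 has 31 days: 520 − 31 = 489 left.
April 2026 has 30 days: 489 − 30 = 459 left.
May 2026 has 31 days: 459 − 31 = 428 left.
June 2026 has 30 days: 428 − 30 = 398 left.
July 2026 has 31 days: 398 − 31 = 367 left.
August 2026 has 31 days: 367 − 31 = 336 left.
September 2026 has 30 days: 336 − 30 = 306 left.
October 2026 has 31 days: 306 − 31 = 275 left.
November 2026 has 30 days: 275 − 30 = 245 left.
December 2026 has 31 days: 245 − 31 = 214 left.
January 2027 has 31 days: 214 − 31 = 183 left.
February 2027 has 28 days (2027 is not a leap year): 183 − 28 = 155 left.
March 2027 has 31 days: 155 − 31 = 124 left.
April 2027 has 30 days: 124 − 30 = 94 left.
May 2027 has 31 days: 94 − 31 = 63 left.
June 2027 has 30 days: 63 − 30 = 33 left.
July 2027 has 31 days: 33 − 31 = 2 left.
2 days into August 2027 → August 2, 2027.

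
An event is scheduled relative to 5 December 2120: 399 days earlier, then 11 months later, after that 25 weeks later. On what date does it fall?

Counting back 399 days from December 5, 2120:
Going back 5 days from December 5, 2120 reaches the end of the previous month; 399 − 5 = 394 left.
November 2120 has 30 days: 394 − 30 = 364 left.
October 2120 has 31 days: 364 − 31 = 333 left.
September 2120 has 30 days: 333 − 30 = 303 left.
August 2120 has 31 days: 303 − 31 = 272 left.
July 2120 has 31 days: 272 − 31 = 241 left.
June 2120 has 30 days: 241 − 30 = 211 left.
May 2120 has 31 days: 211 − 31 = 180 left.
April 2120 has 30 days: 180 − 30 = 150 left.
March 2120 has 31 days: 150 − 31 = 119 left.
February 2120 has 29 days (2120 is a leap year): 119 − 29 = 90 left.
January 2120 has 31 days: 90 − 31 = 59 left.
December 2119 has 31 days: 59 − 31 = 28 left.
November 2119 has 30 days; 30 − 28 = 2 → November 2, 2119.
Adding 11 months from November 2, 2119:
month 11 + 11 = 22, which is month 10 of year 2120 → October 2120.
Day 2 is valid in October, giving October 2, 2120.
Counting forward 25 weeks (= 175 days) from October 2, 2120:
October has 31 days, so 31 − 2 = 29 days remain after October 2, 2120; 175 − 29 = 146 left.
November 2120 has 30 days: 146 − 30 = 116 left.
December 2120 has 31 days: 116 − 31 = 85 left.
January 2121 has 31 days: 85 − 31 = 54 left.
February 2121 has 28 days (2121 is not a leap year): 54 − 28 = 26 left.
26 days into March 2121 → March 26, 2121.

March 26, 2121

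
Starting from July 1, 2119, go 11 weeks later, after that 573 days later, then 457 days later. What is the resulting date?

Advancing 11 weeks (= 77 days) from July 1, 2119:
July has 31 days, so 31 − 1 = 30 days remain after July 1, 2119; 77 − 30 = 47 left.
August 2119 has 31 days: 47 − 31 = 16 left.
16 days into September 2119 → September 16, 2119.
Counting forward 573 days from September 16, 2119:
September has 30 days, so 30 − 16 = 14 days remain after September 16, 2119; 573 − 14 = 559 left.
October 2119 has 31 days: 559 − 31 = 528 left.
November 2119 has 30 days: 528 − 30 = 498 left.
December 2119 has 31 days: 498 − 31 = 467 left.
January 2120 has 31 days: 467 − 31 = 436 left.
February 2120 has 29 days (2120 is a leap year): 436 − 29 = 407 left.
March 2120 has 31 days: 407 − 31 = 376 left.
April 2120 has 30 days: 376 − 30 = 346 left.
May 2120 has 31 days: 346 − 31 = 315 left.
June 2120 has 30 days: 315 − 30 = 285 left.
July 2120 has 31 days: 285 − 31 = 254 left.
August 2120 has 31 days: 254 − 31 = 223 left.
September 2120 has 30 days: 223 − 30 = 193 left.
October 2120 has 31 days: 193 − 31 = 162 left.
November 2120 has 30 days: 162 − 30 = 132 left.
December 2120 has 31 days: 132 − 31 = 101 left.
January 2121 has 31 days: 101 − 31 = 70 left.
February 2121 has 28 days (2121 is not a leap year): 70 − 28 = 42 left.
March 2121 has 31 days: 42 − 31 = 11 left.
11 days into April 2121 → April 11, 2121.
Advancing 457 days from April 11, 2121:
April has 30 days, so 30 − 11 = 19 days remain after April 11, 2121; 457 − 19 = 438 left.
May 2121 has 31 days: 438 − 31 = 407 left.
June 2121 has 30 days: 407 − 30 = 377 left.
July 2121 has 31 days: 377 − 31 = 346 left.
August 2121 has 31 days: 346 − 31 = 315 left.
September 2121 has 30 days: 315 − 30 = 285 left.
October 2121 has 31 days: 285 − 31 = 254 left.
November 2121 has 30 days: 254 − 30 = 224 left.
December 2121 has 31 days: 224 − 31 = 193 left.
January 2122 has 31 days: 193 − 31 = 162 left.
February 2122 has 28 days (2122 is not a leap year): 162 − 28 = 134 left.
March 2122 has 31 days: 134 − 31 = 103 left.
April 2122 has 30 days: 103 − 30 = 73 left.
May 2122 has 31 days: 73 − 31 = 42 left.
June 2122 has 30 days: 42 − 30 = 12 left.
12 days into July 2122 → July 12, 2122.

July 12, 2122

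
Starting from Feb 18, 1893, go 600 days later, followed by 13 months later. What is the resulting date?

Advancing 600 days from February 18, 1893:
February has 28 days, so 28 − 18 = 10 days remain after February 18, 1893; 600 − 10 = 590 left.
March 1893 has 31 days: 590 − 31 = 559 left.
April 1893 has 30 days: 559 − 30 = 529 left.
May 1893 has 31 days: 529 − 31 = 498 left.
June 1893 has 30 days: 498 − 30 = 468 left.
July 1893 has 31 days: 468 − 31 = 437 left.
August 1893 has 31 days: 437 − 31 = 406 left.
September 1893 has 30 days: 406 − 30 = 376 left.
October 1893 has 31 days: 376 − 31 = 345 left.
November 1893 has 30 days: 345 − 30 = 315 left.
December 1893 has 31 days: 315 − 31 = 284 left.
January 1894 has 31 days: 284 − 31 = 253 left.
February 1894 has 28 days (1894 is not a leap year): 253 − 28 = 225 left.
March 1894 has 31 days: 225 − 31 = 194 left.
April 1894 has 30 days: 194 − 30 = 164 left.
May 1894 has 31 days: 164 − 31 = 133 left.
June 1894 has 30 days: 133 − 30 = 103 left.
July 1894 has 31 days: 103 − 31 = 72 left.
August 1894 has 31 days: 72 − 31 = 41 left.
September 1894 has 30 days: 41 − 30 = 11 left.
11 days into October 1894 → October 11, 1894.
Advancing 13 months from October 11, 1894:
month 10 + 13 = 23, which is month 11 of year 1895 → November 1895.
Day 11 is valid in November, giving November 11, 1895.

November 11, 1895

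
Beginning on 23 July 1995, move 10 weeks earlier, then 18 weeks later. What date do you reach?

Subtracting 10 weeks (= 70 days) from July 23, 1995:
Going back 23 days from July 23, 1995 reaches the end of the previous month; 70 − 23 = 47 left.
June 1995 has 30 days: 47 − 30 = 17 left.
May 1995 has 31 days; 31 − 17 = 14 → May 14, 1995.
Adding 18 weeks (= 126 days) from May 14, 1995:
May has 31 days, so 31 − 14 = 17 days remain after May 14, 1995; 126 − 17 = 109 left.
June 1995 has 30 days: 109 − 30 = 79 left.
July 1995 has 31 days: 79 − 31 = 48 left.
August 1995 has 31 days: 48 − 31 = 17 left.
17 days into September 1995 → September 17, 1995.

September 17, 1995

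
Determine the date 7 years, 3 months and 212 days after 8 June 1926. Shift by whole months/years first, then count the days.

April 8, 1934

Advancing 7 years, 3 months and 212 days from June 8, 1926: first the month/year part, then the days.
+7 years → 1933; month 6 + 3 = 9 → September 1933.
Day 8 is valid in September, giving September 8, 1933.
Now add 212 days from September 8, 1933.
September has 30 days, so 30 − 8 = 22 days remain after September 8, 1933; 212 − 22 = 190 left.
October 1933 has 31 days: 190 − 31 = 159 left.
November 1933 has 30 days: 159 − 30 = 129 left.
December 1933 has 31 days: 129 − 31 = 98 left.
January 1934 has 31 days: 98 − 31 = 67 left.
February 1934 has 28 days (1934 is not a leap year): 67 − 28 = 39 left.
March 1934 has 31 days: 39 − 31 = 8 left.
8 days into April 1934 → April 8, 1934.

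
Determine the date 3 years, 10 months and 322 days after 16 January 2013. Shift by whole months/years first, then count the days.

Advancing 3 years, 10 months and 322 days from January 16, 2013: first the month/year part, then the days.
+3 years → 2016; month 1 + 10 = 11 → November 2016.
Day 16 is valid in November, giving November 16, 2016.
Now add 322 days from November 16, 2016.
November has 30 days, so 30 − 16 = 14 days remain after November 16, 2016; 322 − 14 = 308 left.
December 2016 has 31 days: 308 − 31 = 277 left.
January 2017 has 31 days: 277 − 31 = 246 left.
February 2017 has 28 days (2017 is not a leap year): 246 − 28 = 218 left.
March 2017 has 31 days: 218 − 31 = 187 left.
April 2017 has 30 days: 187 − 30 = 157 left.
May 2017 has 31 days: 157 − 31 = 126 left.
June 2017 has 30 days: 126 − 30 = 96 left.
July 2017 has 31 days: 96 − 31 = 65 left.
August 2017 has 31 days: 65 − 31 = 34 left.
September 2017 has 30 days: 34 − 30 = 4 left.
4 days into October 2017 → October 4, 2017.

October 4, 2017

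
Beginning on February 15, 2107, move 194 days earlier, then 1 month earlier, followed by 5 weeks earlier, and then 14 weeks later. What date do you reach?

Counting back 194 days from February 15, 2107:
Going back 15 days from February 15, 2107 reaches the end of the previous month; 194 − 15 = 179 left.
January 2107 has 31 days: 179 − 31 = 148 left.
December 2106 has 31 days: 148 − 31 = 117 left.
November 2106 has 30 days: 117 − 30 = 87 left.
October 2106 has 31 days: 87 − 31 = 56 left.
September 2106 has 30 days: 56 − 30 = 26 left.
August 2106 has 31 days; 31 − 26 = 5 → August 5, 2106.
Counting back 1 month from August 5, 2106:
month 8 − 1 = 7 → July 2106.
Day 5 is valid in July, giving July 5, 2106.
Going back 5 weeks (= 35 days) from July 5, 2106:
Going back 5 days from July 5, 2106 reaches the end of the previous month; 35 − 5 = 30 left.
June 2106 has 30 days: 30 − 30 = 0 left.
May 2106 has 31 days; 31 − 0 = 31 → May 31, 2106.
Adding 14 weeks (= 98 days) from May 31, 2106:
May has 31 days, so 31 − 31 = 0 days remain after May 31, 2106; 98 − 0 = 98 left.
June 2106 has 30 days: 98 − 30 = 68 left.
July 2106 has 31 days: 68 − 31 = 37 left.
August 2106 has 31 days: 37 − 31 = 6 left.
6 days into September 2106 → September 6, 2106.

September 6, 2106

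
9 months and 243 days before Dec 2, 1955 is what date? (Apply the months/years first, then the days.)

Subtracting 9 months and 243 days from December 2, 1955: first the month/year part, then the days.
month 12 − 9 = 3 → March 1955.
Day 2 is valid in March, giving March 2, 1955.
Now subtract 243 days from March 2, 1955.
Going back 2 days from March 2, 1955 reaches the end of the previous month; 243 − 2 = 241 left.
February 1955 has 28 days (1955 is not a leap year): 241 − 28 = 213 left.
January 1955 has 31 days: 213 − 31 = 182 left.
December 1954 has 31 days: 182 − 31 = 151 left.
November 1954 has 30 days: 151 − 30 = 121 left.
October 1954 has 31 days: 121 − 31 = 90 left.
September 1954 has 30 days: 90 − 30 = 60 left.
August 1954 has 31 days: 60 − 31 = 29 left.
July 1954 has 31 days; 31 − 29 = 2 → July 2, 1954.

July 2, 1954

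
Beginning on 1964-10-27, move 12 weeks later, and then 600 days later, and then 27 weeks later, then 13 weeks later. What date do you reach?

June 18, 1967

Adding 12 weeks (= 84 days) from October 27, 1964:
October has 31 days, so 31 − 27 = 4 days remain after October 27, 1964; 84 − 4 = 80 left.
November 1964 has 30 days: 80 − 30 = 50 left.
December 1964 has 31 days: 50 − 31 = 19 left.
19 days into January 1965 → January 19, 1965.
Adding 600 days from January 19, 1965:
January has 31 days, so 31 − 19 = 12 days remain after January 19, 1965; 600 − 12 = 588 left.
February 1965 has 28 days (1965 is not a leap year): 588 − 28 = 560 left.
March 1965 has 31 days: 560 − 31 = 529 left.
April 1965 has 30 days: 529 − 30 = 499 left.
May 1965 has 31 days: 499 − 31 = 468 left.
June 1965 has 30 days: 468 − 30 = 438 left.
July 1965 has 31 days: 438 − 31 = 407 left.
August 1965 has 31 days: 407 − 31 = 376 left.
September 1965 has 30 days: 376 − 30 = 346 left.
October 1965 has 31 days: 346 − 31 = 315 left.
November 1965 has 30 days: 315 − 30 = 285 left.
December 1965 has 31 days: 285 − 31 = 254 left.
January 1966 has 31 days: 254 − 31 = 223 left.
February 1966 has 28 days (1966 is not a leap year): 223 − 28 = 195 left.
March 1966 has 31 days: 195 − 31 = 164 left.
April 1966 has 30 days: 164 − 30 = 134 left.
May 1966 has 31 days: 134 − 31 = 103 left.
June 1966 has 30 days: 103 − 30 = 73 left.
July 1966 has 31 days: 73 − 31 = 42 left.
August 1966 has 31 days: 42 − 31 = 11 left.
11 days into September 1966 → September 11, 1966.
Counting forward 27 weeks (= 189 days) from September 11, 1966:
September has 30 days, so 30 − 11 = 19 days remain after September 11, 1966; 189 − 19 = 170 left.
October 1966 has 31 days: 170 − 31 = 139 left.
November 1966 has 30 days: 139 − 30 = 109 left.
December 1966 has 31 days: 109 − 31 = 78 left.
January 1967 has 31 days: 78 − 31 = 47 left.
February 1967 has 28 days (1967 is not a leap year): 47 − 28 = 19 left.
19 days into March 1967 → March 19, 1967.
Adding 13 weeks (= 91 days) from March 19, 1967:
March has 31 days, so 31 − 19 = 12 days remain after March 19, 1967; 91 − 12 = 79 left.
April 1967 has 30 days: 79 − 30 = 49 left.
May 1967 has 31 days: 49 − 31 = 18 left.
18 days into June 1967 → June 18, 1967.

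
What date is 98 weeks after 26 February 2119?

January 12, 2121

Adding 98 weeks = 686 days from February 26, 2119.
February has 28 days, so 28 − 26 = 2 days remain after February 26, 2119; 686 − 2 = 684 left.
March 2119 has 31 days: 684 − 31 = 653 left.
April 2119 has 30 days: 653 − 30 = 623 left.
May 2119 has 31 days: 623 − 31 = 592 left.
June 2119 has 30 days: 592 − 30 = 562 left.
July 2119 has 31 days: 562 − 31 = 531 left.
August 2119 has 31 days: 531 − 31 = 500 left.
September 2119 has 30 days: 500 − 30 = 470 left.
October 2119 has 31 days: 470 − 31 = 439 left.
November 2119 has 30 days: 439 − 30 = 409 left.
December 2119 has 31 days: 409 − 31 = 378 left.
January 2120 has 31 days: 378 − 31 = 347 left.
February 2120 has 29 days (2120 is a leap year): 347 − 29 = 318 left.
March 2120 has 31 days: 318 − 31 = 287 left.
April 2120 has 30 days: 287 − 30 = 257 left.
May 2120 has 31 days: 257 − 31 = 226 left.
June 2120 has 30 days: 226 − 30 = 196 left.
July 2120 has 31 days: 196 − 31 = 165 left.
August 2120 has 31 days: 165 − 31 = 134 left.
September 2120 has 30 days: 134 − 30 = 104 left.
October 2120 has 31 days: 104 − 31 = 73 left.
November 2120 has 30 days: 73 − 30 = 43 left.
December 2120 has 31 days: 43 − 31 = 12 left.
12 days into January 2121 → January 12, 2121.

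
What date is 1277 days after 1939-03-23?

September 20, 1942

Advancing 1277 days from March 23, 1939.
March has 31 days, so 31 − 23 = 8 days remain after March 23, 1939; 1277 − 8 = 1269 left.
April 1939 has 30 days: 1269 − 30 = 1239 left.
May 1939 has 31 days: 1239 − 31 = 1208 left.
June 1939 has 30 days: 1208 − 30 = 1178 left.
July 1939 has 31 days: 1178 − 31 = 1147 left.
August 1939 has 31 days: 1147 − 31 = 1116 left.
September 1939 has 30 days: 1116 − 30 = 1086 left.
October 1939 has 31 days: 1086 − 31 = 1055 left.
November 1939 has 30 days: 1055 − 30 = 1025 left.
December 1939 has 31 days: 1025 − 31 = 994 left.
January 1940 has 31 days: 994 − 31 = 963 left.
February 1940 has 29 days (1940 is a leap year): 963 − 29 = 934 left.
March 1940 has 31 days: 934 − 31 = 903 left.
April 1940 has 30 days: 903 − 30 = 873 left.
May 1940 has 31 days: 873 − 31 = 842 left.
June 1940 has 30 days: 842 − 30 = 812 left.
July 1940 has 31 days: 812 − 31 = 781 left.
August 1940 has 31 days: 781 − 31 = 750 left.
September 1940 has 30 days: 750 − 30 = 720 left.
October 1940 has 31 days: 720 − 31 = 689 left.
November 1940 has 30 days: 689 − 30 = 659 left.
December 1940 has 31 days: 659 − 31 = 628 left.
January 1941 has 31 days: 628 − 31 = 597 left.
February 1941 has 28 days (1941 is not a leap year): 597 − 28 = 569 left.
March 1941 has 31 days: 569 − 31 = 538 left.
April 1941 has 30 days: 538 − 30 = 508 left.
May 1941 has 31 days: 508 − 31 = 477 left.
June 1941 has 30 days: 477 − 30 = 447 left.
July 1941 has 31 days: 447 − 31 = 416 left.
August 1941 has 31 days: 416 − 31 = 385 left.
September 1941 has 30 days: 385 − 30 = 355 left.
October 1941 has 31 days: 355 − 31 = 324 left.
November 1941 has 30 days: 324 − 30 = 294 left.
December 1941 has 31 days: 294 − 31 = 263 left.
January 1942 has 31 days: 263 − 31 = 232 left.
February 1942 has 28 days (1942 is not a leap year): 232 − 28 = 204 left.
March 1942 has 31 days: 204 − 31 = 173 left.
April 1942 has 30 days: 173 − 30 = 143 left.
May 1942 has 31 days: 143 − 31 = 112 left.
June 1942 has 30 days: 112 − 30 = 82 left.
July 1942 has 31 days: 82 − 31 = 51 left.
August 1942 has 31 days: 51 − 31 = 20 left.
20 days into September 1942 → September 20, 1942.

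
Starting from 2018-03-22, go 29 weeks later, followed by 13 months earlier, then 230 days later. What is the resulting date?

Counting forward 29 weeks (= 203 days) from March 22, 2018:
March has 31 days, so 31 − 22 = 9 days remain after March 22, 2018; 203 − 9 = 194 left.
April 2018 has 30 days: 194 − 30 = 164 left.
May 2018 has 31 days: 164 − 31 = 133 left.
June 2018 has 30 days: 133 − 30 = 103 left.
July 2018 has 31 days: 103 − 31 = 72 left.
August 2018 has 31 days: 72 − 31 = 41 left.
September 2018 has 30 days: 41 − 30 = 11 left.
11 days into October 2018 → October 11, 2018.
Subtracting 13 months from October 11, 2018:
month 10 − 13 = -3, which is month 9 of year 2017 → September 2017.
Day 11 is valid in September, giving September 11, 2017.
Adding 230 days from September 11, 2017:
September has 30 days, so 30 − 11 = 19 days remain after September 11, 2017; 230 − 19 = 211 left.
October 2017 has 31 days: 211 − 31 = 180 left.
November 2017 has 30 days: 180 − 30 = 150 left.
December 2017 has 31 days: 150 − 31 = 119 left.
January 2018 has 31 days: 119 − 31 = 88 left.
February 2018 has 28 days (2018 is not a leap year): 88 − 28 = 60 left.
March 2018 has 31 days: 60 − 31 = 29 left.
29 days into April 2018 → April 29, 2018.

April 29, 2018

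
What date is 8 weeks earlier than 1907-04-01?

February 4, 1907

Going back 8 weeks = 56 days from April 1, 1907.
Going back 1 day from April 1, 1907 reaches the end of the previous month; 56 − 1 = 55 left.
March 1907 has 31 days: 55 − 31 = 24 left.
February 1907 has 28 days; 28 − 24 = 4 → February 4, 1907.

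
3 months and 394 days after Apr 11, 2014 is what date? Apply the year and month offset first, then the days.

August 9, 2015

Advancing 3 months and 394 days from April 11, 2014: first the month/year part, then the days.
month 4 + 3 = 7 → July 2014.
Day 11 is valid in July, giving July 11, 2014.
Now add 394 days from July 11, 2014.
July has 31 days, so 31 − 11 = 20 days remain after July 11, 2014; 394 − 20 = 374 left.
August 2014 has 31 days: 374 − 31 = 343 left.
September 2014 has 30 days: 343 − 30 = 313 left.
October 2014 has 31 days: 313 − 31 = 282 left.
November 2014 has 30 days: 282 − 30 = 252 left.
December 2014 has 31 days: 252 − 31 = 221 left.
January 2015 has 31 days: 221 − 31 = 190 left.
February 2015 has 28 days (2015 is not a leap year): 190 − 28 = 162 left.
March 2015 has 31 days: 162 − 31 = 131 left.
April 2015 has 30 days: 131 − 30 = 101 left.
May 2015 has 31 days: 101 − 31 = 70 left.
June 2015 has 30 days: 70 − 30 = 40 left.
July 2015 has 31 days: 40 − 31 = 9 left.
9 days into August 2015 → August 9, 2015.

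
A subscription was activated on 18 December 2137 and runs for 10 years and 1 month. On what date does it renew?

Advancing 10 years and 1 month from December 18, 2137.
+10 years → 2147; month 12 + 1 = 13, which is month 1 of year 2148 → January 2148.
Day 18 is valid in January, giving January 18, 2148.

January 18, 2148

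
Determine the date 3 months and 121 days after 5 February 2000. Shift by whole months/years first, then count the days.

September 3, 2000

Advancing 3 months and 121 days from February 5, 2000: first the month/year part, then the days.
month 2 + 3 = 5 → May 2000.
Day 5 is valid in May, giving May 5, 2000.
Now add 121 days from May 5, 2000.
May has 31 days, so 31 − 5 = 26 days remain after May 5, 2000; 121 − 26 = 95 left.
June 2000 has 30 days: 95 − 30 = 65 left.
July 2000 has 31 days: 65 − 31 = 34 left.
August 2000 has 31 days: 34 − 31 = 3 left.
3 days into September 2000 → September 3, 2000.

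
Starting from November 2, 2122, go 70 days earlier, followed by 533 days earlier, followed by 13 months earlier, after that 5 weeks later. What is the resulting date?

March 15, 2120

Going back 70 days from November 2, 2122:
Going back 2 days from November 2, 2122 reaches the end of the previous month; 70 − 2 = 68 left.
October 2122 has 31 days: 68 − 31 = 37 left.
September 2122 has 30 days: 37 − 30 = 7 left.
August 2122 has 31 days; 31 − 7 = 24 → August 24, 2122.
Subtracting 533 days from August 24, 2122:
Going back 24 days from August 24, 2122 reaches the end of the previous month; 533 − 24 = 509 left.
July 2122 has 31 days: 509 − 31 = 478 left.
June 2122 has 30 days: 478 − 30 = 448 left.
May 2122 has 31 days: 448 − 31 = 417 left.
April 2122 has 30 days: 417 − 30 = 387 left.
March 2122 has 31 days: 387 − 31 = 356 left.
February 2122 has 28 days (2122 is not a leap year): 356 − 28 = 328 left.
January 2122 has 31 days: 328 − 31 = 297 left.
December 2121 has 31 days: 297 − 31 = 266 left.
November 2121 has 30 days: 266 − 30 = 236 left.
October 2121 has 31 days: 236 − 31 = 205 left.
September 2121 has 30 days: 205 − 30 = 175 left.
August 2121 has 31 days: 175 − 31 = 144 left.
July 2121 has 31 days: 144 − 31 = 113 left.
June 2121 has 30 days: 113 − 30 = 83 left.
May 2121 has 31 days: 83 − 31 = 52 left.
April 2121 has 30 days: 52 − 30 = 22 left.
March 2121 has 31 days; 31 − 22 = 9 → March 9, 2121.
Counting back 13 months from March 9, 2121:
month 3 − 13 = -10, which is month 2 of year 2120 → February 2120.
Day 9 is valid in February, giving February 9, 2120.
Advancing 5 weeks (= 35 days) from February 9, 2120:
February has 29 days, so 29 − 9 = 20 days remain after February 9, 2120; 35 − 20 = 15 left.
15 days into March 2120 → March 15, 2120.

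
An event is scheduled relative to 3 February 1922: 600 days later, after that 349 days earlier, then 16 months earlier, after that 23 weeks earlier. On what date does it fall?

Advancing 600 days from February 3, 1922:
February has 28 days, so 28 − 3 = 25 days remain after February 3, 1922; 600 − 25 = 575 left.
March 1922 has 31 days: 575 − 31 = 544 left.
April 1922 has 30 days: 544 − 30 = 514 left.
May 1922 has 31 days: 514 − 31 = 483 left.
June 1922 has 30 days: 483 − 30 = 453 left.
July 1922 has 31 days: 453 − 31 = 422 left.
August 1922 has 31 days: 422 − 31 = 391 left.
September 1922 has 30 days: 391 − 30 = 361 left.
October 1922 has 31 days: 361 − 31 = 330 left.
November 1922 has 30 days: 330 − 30 = 300 left.
December 1922 has 31 days: 300 − 31 = 269 left.
January 1923 has 31 days: 269 − 31 = 238 left.
February 1923 has 28 days (1923 is not a leap year): 238 − 28 = 210 left.
March 1923 has 31 days: 210 − 31 = 179 left.
April 1923 has 30 days: 179 − 30 = 149 left.
May 1923 has 31 days: 149 − 31 = 118 left.
June 1923 has 30 days: 118 − 30 = 88 left.
July 1923 has 31 days: 88 − 31 = 57 left.
August 1923 has 31 days: 57 − 31 = 26 left.
26 days into September 1923 → September 26, 1923.
Subtracting 349 days from September 26, 1923:
Going back 26 days from September 26, 1923 reaches the end of the previous month; 349 − 26 = 323 left.
August 1923 has 31 days: 323 − 31 = 292 left.
July 1923 has 31 days: 292 − 31 = 261 left.
June 1923 has 30 days: 261 − 30 = 231 left.
May 1923 has 31 days: 231 − 31 = 200 left.
April 1923 has 30 days: 200 − 30 = 170 left.
March 1923 has 31 days: 170 − 31 = 139 left.
February 1923 has 28 days (1923 is not a leap year): 139 − 28 = 111 left.
January 1923 has 31 days: 111 − 31 = 80 left.
December 1922 has 31 days: 80 − 31 = 49 left.
November 1922 has 30 days: 49 − 30 = 19 left.
October 1922 has 31 days; 31 − 19 = 12 → October 12, 1922.
Going back 16 months from October 12, 1922:
month 10 − 16 = -6, which is month 6 of year 1921 → June 1921.
Day 12 is valid in June, giving June 12, 1921.
Going back 23 weeks (= 161 days) from June 12, 1921:
Going back 12 days from June 12, 1921 reaches the end of the previous month; 161 − 12 = 149 left.
May 1921 has 31 days: 149 − 31 = 118 left.
April 1921 has 30 days: 118 − 30 = 88 left.
March 1921 has 31 days: 88 − 31 = 57 left.
February 1921 has 28 days (1921 is not a leap year): 57 − 28 = 29 left.
January 1921 has 31 days; 31 − 29 = 2 → January 2, 1921.

January 2, 1921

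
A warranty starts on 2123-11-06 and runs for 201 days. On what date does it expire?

May 25, 2124

Advancing 201 days from November 6, 2123.
November has 30 days, so 30 − 6 = 24 days remain after November 6, 2123; 201 − 24 = 177 left.
December 2123 has 31 days: 177 − 31 = 146 left.
January 2124 has 31 days: 146 − 31 = 115 left.
February 2124 has 29 days (2124 is a leap year): 115 − 29 = 86 left.
March 2124 has 31 days: 86 − 31 = 55 left.
April 2124 has 30 days: 55 − 30 = 25 left.
25 days into May 2124 → May 25, 2124.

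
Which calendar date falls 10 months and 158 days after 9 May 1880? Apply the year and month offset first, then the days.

August 14, 1881

Adding 10 months and 158 days from May 9, 1880: first the month/year part, then the days.
month 5 + 10 = 15, which is month 3 of year 1881 → March 1881.
Day 9 is valid in March, giving March 9, 1881.
Now add 158 days from March 9, 1881.
March has 31 days, so 31 − 9 = 22 days remain after March 9, 1881; 158 − 22 = 136 left.
April 1881 has 30 days: 136 − 30 = 106 left.
May 1881 has 31 days: 106 − 31 = 75 left.
June 1881 has 30 days: 75 − 30 = 45 left.
July 1881 has 31 days: 45 − 31 = 14 left.
14 days into August 1881 → August 14, 1881.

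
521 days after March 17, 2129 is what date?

August 20, 2130

Adding 521 days from March 17, 2129.
March has 31 days, so 31 − 17 = 14 days remain after March 17, 2129; 521 − 14 = 507 left.
April 2129 has 30 days: 507 − 30 = 477 left.
May 2129 has 31 days: 477 − 31 = 446 left.
June 2129 has 30 days: 446 − 30 = 416 left.
July 2129 has 31 days: 416 − 31 = 385 left.
August 2129 has 31 days: 385 − 31 = 354 left.
September 2129 has 30 days: 354 − 30 = 324 left.
October 2129 has 31 days: 324 − 31 = 293 left.
November 2129 has 30 days: 293 − 30 = 263 left.
December 2129 has 31 days: 263 − 31 = 232 left.
January 2130 has 31 days: 232 − 31 = 201 left.
February 2130 has 28 days (2130 is not a leap year): 201 − 28 = 173 left.
March 2130 has 31 days: 173 − 31 = 142 left.
April 2130 has 30 days: 142 − 30 = 112 left.
May 2130 has 31 days: 112 − 31 = 81 left.
June 2130 has 30 days: 81 − 30 = 51 left.
July 2130 has 31 days: 51 − 31 = 20 left.
20 days into August 2130 → August 20, 2130.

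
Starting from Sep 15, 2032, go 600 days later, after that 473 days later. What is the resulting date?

Adding 600 days from September 15, 2032:
September has 30 days, so 30 − 15 = 15 days remain after September 15, 2032; 600 − 15 = 585 left.
October 2032 has 31 days: 585 − 31 = 554 left.
November 2032 has 30 days: 554 − 30 = 524 left.
December 2032 has 31 days: 524 − 31 = 493 left.
January 2033 has 31 days: 493 − 31 = 462 left.
February 2033 has 28 days (2033 is not a leap year): 462 − 28 = 434 left.
March 2033 has 31 days: 434 − 31 = 403 left.
April 2033 has 30 days: 403 − 30 = 373 left.
May 2033 has 31 days: 373 − 31 = 342 left.
June 2033 has 30 days: 342 − 30 = 312 left.
July 2033 has 31 days: 312 − 31 = 281 left.
August 2033 has 31 days: 281 − 31 = 250 left.
September 2033 has 30 days: 250 − 30 = 220 left.
October 2033 has 31 days: 220 − 31 = 189 left.
November 2033 has 30 days: 189 − 30 = 159 left.
December 2033 has 31 days: 159 − 31 = 128 left.
January 2034 has 31 days: 128 − 31 = 97 left.
February 2034 has 28 days (2034 is not a leap year): 97 − 28 = 69 left.
March 2034 has 31 days: 69 − 31 = 38 left.
April 2034 has 30 days: 38 − 30 = 8 left.
8 days into May 2034 → May 8, 2034.
Advancing 473 days from May 8, 2034:
May has 31 days, so 31 − 8 = 23 days remain after May 8, 2034; 473 − 23 = 450 left.
June 2034 has 30 days: 450 − 30 = 420 left.
July 2034 has 31 days: 420 − 31 = 389 left.
August 2034 has 31 days: 389 − 31 = 358 left.
September 2034 has 30 days: 358 − 30 = 328 left.
October 2034 has 31 days: 328 − 31 = 297 left.
November 2034 has 30 days: 297 − 30 = 267 left.
December 2034 has 31 days: 267 − 31 = 236 left.
January 2035 has 31 days: 236 − 31 = 205 left.
February 2035 has 28 days (2035 is not a leap year): 205 − 28 = 177 left.
March 2035 has 31 days: 177 − 31 = 146 left.
April 2035 has 30 days: 146 − 30 = 116 left.
May 2035 has 31 days: 116 − 31 = 85 left.
June 2035 has 30 days: 85 − 30 = 55 left.
July 2035 has 31 days: 55 − 31 = 24 left.
24 days into August 2035 → August 24, 2035.

August 24, 2035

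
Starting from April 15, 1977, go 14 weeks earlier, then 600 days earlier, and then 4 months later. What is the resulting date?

Subtracting 14 weeks (= 98 days) from April 15, 1977:
Going back 15 days from April 15, 1977 reaches the end of the previous month; 98 − 15 = 83 left.
March 1977 has 31 days: 83 − 31 = 52 left.
February 1977 has 28 days (1977 is not a leap year): 52 − 28 = 24 left.
January 1977 has 31 days; 31 − 24 = 7 → January 7, 1977.
Going back 600 days from January 7, 1977:
Going back 7 days from January 7, 1977 reaches the end of the previous month; 600 − 7 = 593 left.
December 1976 has 31 days: 593 − 31 = 562 left.
November 1976 has 30 days: 562 − 30 = 532 left.
October 1976 has 31 days: 532 − 31 = 501 left.
September 1976 has 30 days: 501 − 30 = 471 left.
August 1976 has 31 days: 471 − 31 = 440 left.
July 1976 has 31 days: 440 − 31 = 409 left.
June 1976 has 30 days: 409 − 30 = 379 left.
May 1976 has 31 days: 379 − 31 = 348 left.
April 1976 has 30 days: 348 − 30 = 318 left.
March 1976 has 31 days: 318 − 31 = 287 left.
February 1976 has 29 days (1976 is a leap year): 287 − 29 = 258 left.
January 1976 has 31 days: 258 − 31 = 227 left.
December 1975 has 31 days: 227 − 31 = 196 left.
November 1975 has 30 days: 196 − 30 = 166 left.
October 1975 has 31 days: 166 − 31 = 135 left.
September 1975 has 30 days: 135 − 30 = 105 left.
August 1975 has 31 days: 105 − 31 = 74 left.
July 1975 has 31 days: 74 − 31 = 43 left.
June 1975 has 30 days: 43 − 30 = 13 left.
May 1975 has 31 days; 31 − 13 = 18 → May 18, 1975.
Adding 4 months from May 18, 1975:
month 5 + 4 = 9 → September 1975.
Day 18 is valid in September, giving September 18, 1975.

September 18, 1975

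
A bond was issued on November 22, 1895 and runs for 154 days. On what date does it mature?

April 24, 1896

Adding 154 days from November 22, 1895.
November has 30 days, so 30 − 22 = 8 days remain after November 22, 1895; 154 − 8 = 146 left.
December 1895 has 31 days: 146 − 31 = 115 left.
January 1896 has 31 days: 115 − 31 = 84 left.
February 1896 has 29 days (1896 is a leap year): 84 − 29 = 55 left.
March 1896 has 31 days: 55 − 31 = 24 left.
24 days into April 1896 → April 24, 1896.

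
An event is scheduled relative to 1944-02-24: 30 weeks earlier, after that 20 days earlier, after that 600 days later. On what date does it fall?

Subtracting 30 weeks (= 210 days) from February 24, 1944:
Going back 24 days from February 24, 1944 reaches the end of the previous month; 210 − 24 = 186 left.
January 1944 has 31 days: 186 − 31 = 155 left.
December 1943 has 31 days: 155 − 31 = 124 left.
November 1943 has 30 days: 124 − 30 = 94 left.
October 1943 has 31 days: 94 − 31 = 63 left.
September 1943 has 30 days: 63 − 30 = 33 left.
August 1943 has 31 days: 33 − 31 = 2 left.
July 1943 has 31 days; 31 − 2 = 29 → July 29, 1943.
Subtracting 20 days from July 29, 1943:
29 − 20 = 9, still in July 1943.
Adding 600 days from July 9, 1943:
July has 31 days, so 31 − 9 = 22 days remain after July 9, 1943; 600 − 22 = 578 left.
August 1943 has 31 days: 578 − 31 = 547 left.
September 1943 has 30 days: 547 − 30 = 517 left.
October 1943 has 31 days: 517 − 31 = 486 left.
November 1943 has 30 days: 486 − 30 = 456 left.
December 1943 has 31 days: 456 − 31 = 425 left.
January 1944 has 31 days: 425 − 31 = 394 left.
February 1944 has 29 days (1944 is a leap year): 394 − 29 = 365 left.
March 1944 has 31 days: 365 − 31 = 334 left.
April 1944 has 30 days: 334 − 30 = 304 left.
May 1944 has 31 days: 304 − 31 = 273 left.
June 1944 has 30 days: 273 − 30 = 243 left.
July 1944 has 31 days: 243 − 31 = 212 left.
August 1944 has 31 days: 212 − 31 = 181 left.
September 1944 has 30 days: 181 − 30 = 151 left.
October 1944 has 31 days: 151 − 31 = 120 left.
November 1944 has 30 days: 120 − 30 = 90 left.
December 1944 has 31 days: 90 − 31 = 59 left.
January 1945 has 31 days: 59 − 31 = 28 left.
28 days into February 1945 → February 28, 1945.

February 28, 1945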